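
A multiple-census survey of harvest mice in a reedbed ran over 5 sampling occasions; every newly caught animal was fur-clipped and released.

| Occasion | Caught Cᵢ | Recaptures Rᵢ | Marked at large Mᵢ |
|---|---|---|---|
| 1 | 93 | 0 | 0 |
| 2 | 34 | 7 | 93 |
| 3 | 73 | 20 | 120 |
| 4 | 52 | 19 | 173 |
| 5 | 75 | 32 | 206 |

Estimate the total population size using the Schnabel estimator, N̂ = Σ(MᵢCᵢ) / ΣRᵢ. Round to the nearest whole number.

N ≈ 466

Σ MᵢCᵢ = 0·93 + 93·34 + 120·73 + 173·52 + 206·75 = 0 + 3162 + 8760 + 8996 + 15450 = 36368
Σ Rᵢ = 0 + 7 + 20 + 19 + 32 = 78
N̂ = 36368 / 78 ≈ 466.3 → 466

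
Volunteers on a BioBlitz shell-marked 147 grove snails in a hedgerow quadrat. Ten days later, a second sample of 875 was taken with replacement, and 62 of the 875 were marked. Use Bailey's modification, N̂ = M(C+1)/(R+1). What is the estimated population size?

N̂ = 147·(875+1)/(62+1) = 147·876/63 = 128772/63 = 2044

N = 2044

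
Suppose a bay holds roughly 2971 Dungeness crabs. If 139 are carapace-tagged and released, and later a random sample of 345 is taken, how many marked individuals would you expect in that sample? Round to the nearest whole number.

expected recaptures ≈ 16

Expected recaptures E[R] = M·C / N.
E[R] = 139 × 345 / 2971 = 47955 / 2971 ≈ 16.1 → 16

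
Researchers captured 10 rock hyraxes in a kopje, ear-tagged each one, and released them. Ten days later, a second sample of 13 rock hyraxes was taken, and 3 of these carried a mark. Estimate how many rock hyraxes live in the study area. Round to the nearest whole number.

N ≈ 43

N = (10 × 13) / 3 = 130 / 3 ≈ 43.3 → 43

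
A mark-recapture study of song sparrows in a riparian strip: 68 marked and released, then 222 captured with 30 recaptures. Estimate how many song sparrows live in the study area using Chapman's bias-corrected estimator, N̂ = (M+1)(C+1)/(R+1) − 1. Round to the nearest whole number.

N ≈ 495

N̂ = (68+1)(222+1)/(30+1) − 1 = 69·223/31 − 1
= 15387/31 − 1 ≈ 496.4 − 1 ≈ 495.4 → 495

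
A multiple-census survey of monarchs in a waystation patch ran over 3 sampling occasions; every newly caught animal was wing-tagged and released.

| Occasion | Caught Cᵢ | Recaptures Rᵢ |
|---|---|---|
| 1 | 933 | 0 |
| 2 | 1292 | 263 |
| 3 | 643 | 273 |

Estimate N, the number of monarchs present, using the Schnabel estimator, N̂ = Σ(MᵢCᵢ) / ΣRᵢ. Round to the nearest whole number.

N ≈ 4603

Marked at large before each occasion: Mᵢ = Σⱼ<ᵢ (Cⱼ − Rⱼ) → M1=0, M2=933, M3=1962
Σ MᵢCᵢ = 0·933 + 933·1292 + 1962·643 = 0 + 1205436 + 1261566 = 2467002
Σ Rᵢ = 0 + 263 + 273 = 536
N̂ = 2467002 / 536 ≈ 4602.6 → 4603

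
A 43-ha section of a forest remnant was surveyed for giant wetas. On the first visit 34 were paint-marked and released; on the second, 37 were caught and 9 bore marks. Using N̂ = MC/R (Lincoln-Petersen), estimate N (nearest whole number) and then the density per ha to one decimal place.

N̂ = 34·37/9 = 1258/9 ≈ 139.8 → 140
Density = N̂ / area = 140 / 43 ≈ 3.26 → 3.3 per ha

density ≈ 3.3 giant wetas per ha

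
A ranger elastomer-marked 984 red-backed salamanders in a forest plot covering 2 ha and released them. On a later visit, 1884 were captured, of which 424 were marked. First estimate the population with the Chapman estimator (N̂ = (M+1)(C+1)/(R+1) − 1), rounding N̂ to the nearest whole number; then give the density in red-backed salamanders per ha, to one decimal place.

N̂ = 985·1885/425 − 1 = 1856725/425 − 1 ≈ 4367.8 → 4368
Density = N̂ / area = 4368 / 2 = 2184.0 per ha

density ≈ 2184.0 red-backed salamanders per ha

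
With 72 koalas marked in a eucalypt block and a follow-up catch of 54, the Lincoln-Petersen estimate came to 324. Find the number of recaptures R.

From N = M·C/R: R = M·C / N = 72·54 / 324 = 3888 / 324 = 12.

R = 12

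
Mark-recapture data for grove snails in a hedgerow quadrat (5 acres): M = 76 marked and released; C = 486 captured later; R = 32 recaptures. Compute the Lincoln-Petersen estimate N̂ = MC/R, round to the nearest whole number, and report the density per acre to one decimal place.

density ≈ 230.8 grove snails per acre

N̂ = 76·486/32 = 36936/32 ≈ 1154.2 → 1154
Density = N̂ / area = 1154 / 5 ≈ 230.80 → 230.8 per acre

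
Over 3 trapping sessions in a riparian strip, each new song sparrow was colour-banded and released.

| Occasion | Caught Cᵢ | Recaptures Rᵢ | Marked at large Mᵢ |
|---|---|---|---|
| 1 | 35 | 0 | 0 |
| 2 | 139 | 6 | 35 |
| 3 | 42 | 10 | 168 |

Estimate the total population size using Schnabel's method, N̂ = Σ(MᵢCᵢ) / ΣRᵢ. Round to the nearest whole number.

N ≈ 745

Σ MᵢCᵢ = 0·35 + 35·139 + 168·42 = 0 + 4865 + 7056 = 11921
Σ Rᵢ = 0 + 6 + 10 = 16
N̂ = 11921 / 16 ≈ 745.1 → 745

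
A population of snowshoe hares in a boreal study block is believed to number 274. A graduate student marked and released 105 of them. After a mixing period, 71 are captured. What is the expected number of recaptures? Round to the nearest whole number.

The marked fraction of the population is 105/274, so in a sample of 71 expect C·(M/N) marked.
E[R] = 105 × 71 / 274 = 7455 / 274 ≈ 27.2 → 27

expected recaptures ≈ 27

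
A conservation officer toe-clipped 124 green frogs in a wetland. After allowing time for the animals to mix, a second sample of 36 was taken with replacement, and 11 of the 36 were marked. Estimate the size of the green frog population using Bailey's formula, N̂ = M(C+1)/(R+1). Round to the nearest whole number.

N̂ = 124·(36+1)/(11+1) = 124·37/12 = 4588/12 ≈ 382.3 → 382

N ≈ 382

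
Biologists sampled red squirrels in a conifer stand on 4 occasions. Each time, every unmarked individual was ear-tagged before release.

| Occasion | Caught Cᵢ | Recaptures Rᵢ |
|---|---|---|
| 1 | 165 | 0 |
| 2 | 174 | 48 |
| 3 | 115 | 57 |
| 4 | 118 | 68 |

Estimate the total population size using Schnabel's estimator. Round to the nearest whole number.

N ≈ 597

Marked at large before each occasion: Mᵢ = Σⱼ<ᵢ (Cⱼ − Rⱼ) → M1=0, M2=165, M3=291, M4=349
Σ MᵢCᵢ = 0·165 + 165·174 + 291·115 + 349·118 = 0 + 28710 + 33465 + 41182 = 103357
Σ Rᵢ = 0 + 48 + 57 + 68 = 173
N̂ = 103357 / 173 ≈ 597.4 → 597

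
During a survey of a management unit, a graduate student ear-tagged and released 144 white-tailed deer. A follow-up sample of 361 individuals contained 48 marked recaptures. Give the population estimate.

N = (144 × 361) / 48 = 51984 / 48 = 1083

N = 1083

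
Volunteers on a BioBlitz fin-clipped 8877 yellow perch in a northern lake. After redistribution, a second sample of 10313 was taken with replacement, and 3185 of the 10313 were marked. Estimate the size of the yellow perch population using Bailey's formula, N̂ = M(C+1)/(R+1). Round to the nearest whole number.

N ≈ 28,737

N̂ = 8877·(10313+1)/(3185+1) = 8877·10314/3186 = 91557378/3186 ≈ 28737.4 → 28737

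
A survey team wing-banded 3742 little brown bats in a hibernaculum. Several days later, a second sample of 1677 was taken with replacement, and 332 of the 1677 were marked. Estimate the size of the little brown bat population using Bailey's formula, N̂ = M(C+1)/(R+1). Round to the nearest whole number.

N ≈ 18,856

N̂ = 3742·(1677+1)/(332+1) = 3742·1678/333 = 6279076/333 ≈ 18856.1 → 18856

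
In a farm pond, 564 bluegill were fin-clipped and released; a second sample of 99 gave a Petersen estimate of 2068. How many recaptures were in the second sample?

From N = M·C/R: R = M·C / N = 564·99 / 2068 = 55836 / 2068 = 27.

R = 27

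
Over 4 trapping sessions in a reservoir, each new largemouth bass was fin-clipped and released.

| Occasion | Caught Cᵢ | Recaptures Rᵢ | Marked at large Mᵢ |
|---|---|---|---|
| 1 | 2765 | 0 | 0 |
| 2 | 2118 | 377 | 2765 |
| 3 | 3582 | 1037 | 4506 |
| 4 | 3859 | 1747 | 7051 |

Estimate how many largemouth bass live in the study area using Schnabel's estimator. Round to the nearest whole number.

Σ MᵢCᵢ = 0·2765 + 2765·2118 + 4506·3582 + 7051·3859 = 0 + 5856270 + 16140492 + 27209809 = 49206571
Σ Rᵢ = 0 + 377 + 1037 + 1747 = 3161
N̂ = 49206571 / 3161 ≈ 15566.8 → 15567

N ≈ 15,567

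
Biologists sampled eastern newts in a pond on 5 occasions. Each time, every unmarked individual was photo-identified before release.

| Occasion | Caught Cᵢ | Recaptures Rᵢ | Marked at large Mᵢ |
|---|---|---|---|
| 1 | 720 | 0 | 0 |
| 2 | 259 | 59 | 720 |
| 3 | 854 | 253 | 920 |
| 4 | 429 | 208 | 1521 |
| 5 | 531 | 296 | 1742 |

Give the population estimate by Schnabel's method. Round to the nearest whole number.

N ≈ 3125

Σ MᵢCᵢ = 0·720 + 720·259 + 920·854 + 1521·429 + 1742·531 = 0 + 186480 + 785680 + 652509 + 925002 = 2549671
Σ Rᵢ = 0 + 59 + 253 + 208 + 296 = 816
N̂ = 2549671 / 816 ≈ 3124.6 → 3125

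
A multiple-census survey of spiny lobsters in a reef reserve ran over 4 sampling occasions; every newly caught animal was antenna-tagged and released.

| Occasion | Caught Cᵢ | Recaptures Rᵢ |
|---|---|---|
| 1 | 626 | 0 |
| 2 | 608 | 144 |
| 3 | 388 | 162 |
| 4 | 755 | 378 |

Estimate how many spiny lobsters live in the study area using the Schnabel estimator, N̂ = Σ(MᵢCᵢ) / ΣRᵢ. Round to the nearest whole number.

Marked at large before each occasion: Mᵢ = Σⱼ<ᵢ (Cⱼ − Rⱼ) → M1=0, M2=626, M3=1090, M4=1316
Σ MᵢCᵢ = 0·626 + 626·608 + 1090·388 + 1316·755 = 0 + 380608 + 422920 + 993580 = 1797108
Σ Rᵢ = 0 + 144 + 162 + 378 = 684
N̂ = 1797108 / 684 ≈ 2627.4 → 2627

N ≈ 2627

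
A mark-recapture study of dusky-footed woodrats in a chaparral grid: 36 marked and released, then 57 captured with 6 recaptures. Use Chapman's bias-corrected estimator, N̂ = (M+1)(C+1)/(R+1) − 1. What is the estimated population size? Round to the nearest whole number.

N ≈ 306

N̂ = (36+1)(57+1)/(6+1) − 1 = 37·58/7 − 1
= 2146/7 − 1 ≈ 306.6 − 1 ≈ 305.6 → 306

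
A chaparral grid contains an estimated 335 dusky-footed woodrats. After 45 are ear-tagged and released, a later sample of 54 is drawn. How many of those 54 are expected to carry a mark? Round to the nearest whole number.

expected recaptures ≈ 7

The marked fraction of the population is 45/335, so in a sample of 54 expect C·(M/N) marked.
E[R] = 45 × 54 / 335 = 2430 / 335 ≈ 7.3 → 7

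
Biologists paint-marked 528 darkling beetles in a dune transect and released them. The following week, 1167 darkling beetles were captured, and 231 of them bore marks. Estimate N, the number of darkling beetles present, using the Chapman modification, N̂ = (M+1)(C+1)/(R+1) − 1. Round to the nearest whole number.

N ≈ 2662

N̂ = (528+1)(1167+1)/(231+1) − 1 = 529·1168/232 − 1
= 617872/232 − 1 ≈ 2663.2 − 1 ≈ 2662.2 → 2662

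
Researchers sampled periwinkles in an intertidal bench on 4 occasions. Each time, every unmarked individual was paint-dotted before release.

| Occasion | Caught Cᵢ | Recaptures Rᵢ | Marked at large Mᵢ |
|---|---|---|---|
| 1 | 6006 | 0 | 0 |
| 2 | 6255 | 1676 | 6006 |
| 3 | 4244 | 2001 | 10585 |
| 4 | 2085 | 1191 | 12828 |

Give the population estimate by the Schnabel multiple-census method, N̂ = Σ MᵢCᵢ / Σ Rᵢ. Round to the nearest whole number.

N ≈ 22,440

Σ MᵢCᵢ = 0·6006 + 6006·6255 + 10585·4244 + 12828·2085 = 0 + 37567530 + 44922740 + 26746380 = 109236650
Σ Rᵢ = 0 + 1676 + 2001 + 1191 = 4868
N̂ = 109236650 / 4868 ≈ 22439.7 → 22440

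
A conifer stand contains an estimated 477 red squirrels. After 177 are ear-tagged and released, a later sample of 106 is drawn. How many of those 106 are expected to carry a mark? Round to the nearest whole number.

The marked fraction of the population is 177/477, so in a sample of 106 expect C·(M/N) marked.
E[R] = 177 × 106 / 477 = 18762 / 477 ≈ 39.3 → 39

expected recaptures ≈ 39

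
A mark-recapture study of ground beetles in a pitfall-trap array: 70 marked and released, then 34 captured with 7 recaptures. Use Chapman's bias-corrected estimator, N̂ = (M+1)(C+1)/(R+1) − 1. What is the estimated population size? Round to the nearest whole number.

N ≈ 310

N̂ = (70+1)(34+1)/(7+1) − 1 = 71·35/8 − 1
= 2485/8 − 1 ≈ 310.6 − 1 ≈ 309.6 → 310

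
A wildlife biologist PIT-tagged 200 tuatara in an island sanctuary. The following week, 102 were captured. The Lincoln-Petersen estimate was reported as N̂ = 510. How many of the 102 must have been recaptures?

R = 40

From N = M·C/R: R = M·C / N = 200·102 / 510 = 20400 / 510 = 40.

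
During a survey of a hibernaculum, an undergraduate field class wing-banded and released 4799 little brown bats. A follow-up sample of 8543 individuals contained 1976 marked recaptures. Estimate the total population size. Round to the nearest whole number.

Lincoln-Petersen assumes M/N = R/C, so N = M·C / R.
N = (4799 × 8543) / 1976 = 40997857 / 1976 ≈ 20747.9 → 20748

N ≈ 20,748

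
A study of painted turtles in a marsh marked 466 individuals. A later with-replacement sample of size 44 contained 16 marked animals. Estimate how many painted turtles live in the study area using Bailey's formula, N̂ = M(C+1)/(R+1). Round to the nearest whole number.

N̂ = 466·(44+1)/(16+1) = 466·45/17 = 20970/17 ≈ 1233.5 → 1234

N ≈ 1234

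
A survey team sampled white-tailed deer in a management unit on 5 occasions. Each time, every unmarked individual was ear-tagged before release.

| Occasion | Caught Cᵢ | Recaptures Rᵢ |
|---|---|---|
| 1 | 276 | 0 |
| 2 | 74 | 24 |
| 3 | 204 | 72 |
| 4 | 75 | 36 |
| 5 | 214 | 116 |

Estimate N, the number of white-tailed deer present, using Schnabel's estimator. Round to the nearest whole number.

N ≈ 918

Marked at large before each occasion: Mᵢ = Σⱼ<ᵢ (Cⱼ − Rⱼ) → M1=0, M2=276, M3=326, M4=458, M5=497
Σ MᵢCᵢ = 0·276 + 276·74 + 326·204 + 458·75 + 497·214 = 0 + 20424 + 66504 + 34350 + 106358 = 227636
Σ Rᵢ = 0 + 24 + 72 + 36 + 116 = 248
N̂ = 227636 / 248 ≈ 917.9 → 918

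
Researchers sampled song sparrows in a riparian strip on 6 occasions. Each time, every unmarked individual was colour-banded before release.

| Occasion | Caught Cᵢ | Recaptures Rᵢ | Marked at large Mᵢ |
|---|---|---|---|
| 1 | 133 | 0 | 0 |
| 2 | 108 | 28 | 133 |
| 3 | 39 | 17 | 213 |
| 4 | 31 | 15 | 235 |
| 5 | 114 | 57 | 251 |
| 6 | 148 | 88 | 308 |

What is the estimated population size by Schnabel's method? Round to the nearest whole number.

N ≈ 508

Σ MᵢCᵢ = 0·133 + 133·108 + 213·39 + 235·31 + 251·114 + 308·148 = 0 + 14364 + 8307 + 7285 + 28614 + 45584 = 104154
Σ Rᵢ = 0 + 28 + 17 + 15 + 57 + 88 = 205
N̂ = 104154 / 205 ≈ 508.1 → 508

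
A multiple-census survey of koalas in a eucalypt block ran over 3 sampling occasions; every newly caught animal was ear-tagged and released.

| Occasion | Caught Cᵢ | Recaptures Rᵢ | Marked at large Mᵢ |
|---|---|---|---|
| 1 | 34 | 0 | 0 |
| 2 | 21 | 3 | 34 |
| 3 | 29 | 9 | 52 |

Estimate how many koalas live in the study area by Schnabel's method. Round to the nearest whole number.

N ≈ 185

Σ MᵢCᵢ = 0·34 + 34·21 + 52·29 = 0 + 714 + 1508 = 2222
Σ Rᵢ = 0 + 3 + 9 = 12
N̂ = 2222 / 12 ≈ 185.2 → 185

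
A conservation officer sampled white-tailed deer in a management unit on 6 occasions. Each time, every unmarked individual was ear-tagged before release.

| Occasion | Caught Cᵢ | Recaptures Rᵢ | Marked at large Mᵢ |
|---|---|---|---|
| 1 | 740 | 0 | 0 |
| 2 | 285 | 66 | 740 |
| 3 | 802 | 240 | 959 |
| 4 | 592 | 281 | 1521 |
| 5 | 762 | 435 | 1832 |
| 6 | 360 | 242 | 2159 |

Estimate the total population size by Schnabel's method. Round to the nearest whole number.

Σ MᵢCᵢ = 0·740 + 740·285 + 959·802 + 1521·592 + 1832·762 + 2159·360 = 0 + 210900 + 769118 + 900432 + 1395984 + 777240 = 4053674
Σ Rᵢ = 0 + 66 + 240 + 281 + 435 + 242 = 1264
N̂ = 4053674 / 1264 ≈ 3207.0 → 3207

N ≈ 3207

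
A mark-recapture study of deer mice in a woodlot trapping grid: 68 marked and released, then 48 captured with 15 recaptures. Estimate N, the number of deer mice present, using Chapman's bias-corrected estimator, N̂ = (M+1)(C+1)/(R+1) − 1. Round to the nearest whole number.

N̂ = (68+1)(48+1)/(15+1) − 1 = 69·49/16 − 1
= 3381/16 − 1 ≈ 211.3 − 1 ≈ 210.3 → 210

N ≈ 210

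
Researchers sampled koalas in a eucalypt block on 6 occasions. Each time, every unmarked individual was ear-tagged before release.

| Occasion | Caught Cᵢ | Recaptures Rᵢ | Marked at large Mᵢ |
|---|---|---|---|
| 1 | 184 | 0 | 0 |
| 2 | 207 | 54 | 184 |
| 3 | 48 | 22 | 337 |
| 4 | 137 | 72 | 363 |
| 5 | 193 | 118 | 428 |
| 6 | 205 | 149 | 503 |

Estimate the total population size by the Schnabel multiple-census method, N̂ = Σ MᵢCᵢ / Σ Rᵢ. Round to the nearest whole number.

Σ MᵢCᵢ = 0·184 + 184·207 + 337·48 + 363·137 + 428·193 + 503·205 = 0 + 38088 + 16176 + 49731 + 82604 + 103115 = 289714
Σ Rᵢ = 0 + 54 + 22 + 72 + 118 + 149 = 415
N̂ = 289714 / 415 ≈ 698.1 → 698

N ≈ 698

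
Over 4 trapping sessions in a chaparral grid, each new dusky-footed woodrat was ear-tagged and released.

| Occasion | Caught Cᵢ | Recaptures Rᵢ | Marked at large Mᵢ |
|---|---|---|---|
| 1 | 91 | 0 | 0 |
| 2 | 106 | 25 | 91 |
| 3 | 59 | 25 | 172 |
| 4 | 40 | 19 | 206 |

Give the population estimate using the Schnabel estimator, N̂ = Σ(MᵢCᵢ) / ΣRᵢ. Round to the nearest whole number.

Σ MᵢCᵢ = 0·91 + 91·106 + 172·59 + 206·40 = 0 + 9646 + 10148 + 8240 = 28034
Σ Rᵢ = 0 + 25 + 25 + 19 = 69
N̂ = 28034 / 69 ≈ 406.3 → 406

N ≈ 406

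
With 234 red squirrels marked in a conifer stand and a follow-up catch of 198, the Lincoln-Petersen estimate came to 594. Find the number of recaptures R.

From N = M·C/R: R = M·C / N = 234·198 / 594 = 46332 / 594 = 78.

R = 78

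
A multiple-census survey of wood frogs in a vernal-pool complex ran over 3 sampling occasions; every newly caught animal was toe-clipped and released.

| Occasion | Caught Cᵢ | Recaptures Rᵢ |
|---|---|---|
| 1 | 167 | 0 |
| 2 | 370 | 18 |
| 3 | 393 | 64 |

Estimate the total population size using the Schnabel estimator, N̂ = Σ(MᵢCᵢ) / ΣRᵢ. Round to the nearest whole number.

Marked at large before each occasion: Mᵢ = Σⱼ<ᵢ (Cⱼ − Rⱼ) → M1=0, M2=167, M3=519
Σ MᵢCᵢ = 0·167 + 167·370 + 519·393 = 0 + 61790 + 203967 = 265757
Σ Rᵢ = 0 + 18 + 64 = 82
N̂ = 265757 / 82 ≈ 3240.9 → 3241

N ≈ 3241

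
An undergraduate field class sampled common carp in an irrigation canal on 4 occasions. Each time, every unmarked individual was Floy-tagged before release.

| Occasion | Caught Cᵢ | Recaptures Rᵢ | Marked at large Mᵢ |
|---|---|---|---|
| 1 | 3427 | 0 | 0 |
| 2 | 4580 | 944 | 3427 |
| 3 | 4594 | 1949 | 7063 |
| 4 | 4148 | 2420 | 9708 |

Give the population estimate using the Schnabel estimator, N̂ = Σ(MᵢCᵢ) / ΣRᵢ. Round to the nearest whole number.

Σ MᵢCᵢ = 0·3427 + 3427·4580 + 7063·4594 + 9708·4148 = 0 + 15695660 + 32447422 + 40268784 = 88411866
Σ Rᵢ = 0 + 944 + 1949 + 2420 = 5313
N̂ = 88411866 / 5313 ≈ 16640.7 → 16641

N ≈ 16,641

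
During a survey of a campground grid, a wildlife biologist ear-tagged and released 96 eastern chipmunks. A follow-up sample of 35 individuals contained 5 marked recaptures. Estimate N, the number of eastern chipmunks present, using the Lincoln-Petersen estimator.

Lincoln-Petersen assumes M/N = R/C, so N = M·C / R.
N = (96 × 35) / 5 = 3360 / 5 = 672

N = 672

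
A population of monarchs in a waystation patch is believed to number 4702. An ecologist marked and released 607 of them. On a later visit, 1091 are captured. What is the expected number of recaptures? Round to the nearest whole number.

expected recaptures ≈ 141

Expected recaptures E[R] = M·C / N.
E[R] = 607 × 1091 / 4702 = 662237 / 4702 ≈ 140.8 → 141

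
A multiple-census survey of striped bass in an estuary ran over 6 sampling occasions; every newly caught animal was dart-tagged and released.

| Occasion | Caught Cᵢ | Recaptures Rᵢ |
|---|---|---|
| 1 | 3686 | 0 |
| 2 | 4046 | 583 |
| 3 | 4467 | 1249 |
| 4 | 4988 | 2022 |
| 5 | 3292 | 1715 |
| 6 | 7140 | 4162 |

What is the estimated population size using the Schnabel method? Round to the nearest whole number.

Marked at large before each occasion: Mᵢ = Σⱼ<ᵢ (Cⱼ − Rⱼ) → M1=0, M2=3686, M3=7149, M4=10367, M5=13333, M6=14910
Σ MᵢCᵢ = 0·3686 + 3686·4046 + 7149·4467 + 10367·4988 + 13333·3292 + 14910·7140 = 0 + 14913556 + 31934583 + 51710596 + 43892236 + 106457400 = 248908371
Σ Rᵢ = 0 + 583 + 1249 + 2022 + 1715 + 4162 = 9731
N̂ = 248908371 / 9731 ≈ 25578.9 → 25579

N ≈ 25,579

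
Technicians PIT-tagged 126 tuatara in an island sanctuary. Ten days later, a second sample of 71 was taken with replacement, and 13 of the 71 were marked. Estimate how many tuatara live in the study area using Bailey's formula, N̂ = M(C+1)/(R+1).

N̂ = 126·(71+1)/(13+1) = 126·72/14 = 9072/14 = 648

N = 648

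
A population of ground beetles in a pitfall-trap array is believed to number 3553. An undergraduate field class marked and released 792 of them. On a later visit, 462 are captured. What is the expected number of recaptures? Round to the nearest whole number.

expected recaptures ≈ 103

The marked fraction of the population is 792/3553, so in a sample of 462 expect C·(M/N) marked.
E[R] = 792 × 462 / 3553 = 365904 / 3553 ≈ 103.0 → 103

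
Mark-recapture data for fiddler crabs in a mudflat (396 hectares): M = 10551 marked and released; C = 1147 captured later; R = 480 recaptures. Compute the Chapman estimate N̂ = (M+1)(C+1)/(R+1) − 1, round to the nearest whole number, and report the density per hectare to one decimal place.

density ≈ 63.6 fiddler crabs per hectare

N̂ = 10552·1148/481 − 1 = 12113696/481 − 1 ≈ 25183.4 → 25183
Density = N̂ / area = 25183 / 396 ≈ 63.59 → 63.6 per hectare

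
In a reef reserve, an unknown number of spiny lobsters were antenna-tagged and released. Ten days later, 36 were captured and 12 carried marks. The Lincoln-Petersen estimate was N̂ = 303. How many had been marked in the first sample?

M = 101

From N = M·C/R: M = N·R / C = 303·12 / 36 = 3636 / 36 = 101.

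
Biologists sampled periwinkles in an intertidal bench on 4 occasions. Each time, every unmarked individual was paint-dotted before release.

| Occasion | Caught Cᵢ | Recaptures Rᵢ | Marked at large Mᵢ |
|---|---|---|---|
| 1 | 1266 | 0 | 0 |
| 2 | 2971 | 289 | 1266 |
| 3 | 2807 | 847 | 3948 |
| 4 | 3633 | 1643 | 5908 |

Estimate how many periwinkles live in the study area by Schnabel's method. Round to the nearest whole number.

N ≈ 13,065

Σ MᵢCᵢ = 0·1266 + 1266·2971 + 3948·2807 + 5908·3633 = 0 + 3761286 + 11082036 + 21463764 = 36307086
Σ Rᵢ = 0 + 289 + 847 + 1643 = 2779
N̂ = 36307086 / 2779 ≈ 13064.8 → 13065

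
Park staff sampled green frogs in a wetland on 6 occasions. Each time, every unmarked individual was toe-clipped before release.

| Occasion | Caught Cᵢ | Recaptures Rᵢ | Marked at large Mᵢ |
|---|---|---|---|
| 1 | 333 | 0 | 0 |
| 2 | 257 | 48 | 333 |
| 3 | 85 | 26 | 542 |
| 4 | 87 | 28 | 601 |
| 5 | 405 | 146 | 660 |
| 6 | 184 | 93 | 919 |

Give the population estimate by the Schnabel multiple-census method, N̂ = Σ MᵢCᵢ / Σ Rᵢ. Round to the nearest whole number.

Σ MᵢCᵢ = 0·333 + 333·257 + 542·85 + 601·87 + 660·405 + 919·184 = 0 + 85581 + 46070 + 52287 + 267300 + 169096 = 620334
Σ Rᵢ = 0 + 48 + 26 + 28 + 146 + 93 = 341
N̂ = 620334 / 341 ≈ 1819.2 → 1819

N ≈ 1819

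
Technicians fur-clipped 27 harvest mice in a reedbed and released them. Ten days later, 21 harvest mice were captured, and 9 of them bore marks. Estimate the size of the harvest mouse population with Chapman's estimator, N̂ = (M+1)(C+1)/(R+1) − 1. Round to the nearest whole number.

N ≈ 61

N̂ = (27+1)(21+1)/(9+1) − 1 = 28·22/10 − 1
= 616/10 − 1 ≈ 61.6 − 1 ≈ 60.6 → 61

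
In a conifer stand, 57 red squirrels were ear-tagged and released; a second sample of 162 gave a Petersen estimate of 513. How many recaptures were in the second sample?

From N = M·C/R: R = M·C / N = 57·162 / 513 = 9234 / 513 = 18.

R = 18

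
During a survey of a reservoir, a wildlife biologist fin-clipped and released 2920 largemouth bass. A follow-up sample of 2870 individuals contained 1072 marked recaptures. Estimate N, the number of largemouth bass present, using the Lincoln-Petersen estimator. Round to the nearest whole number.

N ≈ 7818

Lincoln-Petersen assumes M/N = R/C, so N = M·C / R.
N = (2920 × 2870) / 1072 = 8380400 / 1072 ≈ 7817.5 → 7818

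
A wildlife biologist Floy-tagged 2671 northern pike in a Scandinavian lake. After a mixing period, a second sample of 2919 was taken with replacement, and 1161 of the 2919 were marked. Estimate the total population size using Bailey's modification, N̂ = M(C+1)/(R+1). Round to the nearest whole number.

N ≈ 6712

N̂ = 2671·(2919+1)/(1161+1) = 2671·2920/1162 = 7799320/1162 ≈ 6712.0 → 6712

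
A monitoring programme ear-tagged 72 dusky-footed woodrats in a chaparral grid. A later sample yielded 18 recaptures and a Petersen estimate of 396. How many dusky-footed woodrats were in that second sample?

C = 99

From N = M·C/R: C = N·R / M = 396·18 / 72 = 7128 / 72 = 99.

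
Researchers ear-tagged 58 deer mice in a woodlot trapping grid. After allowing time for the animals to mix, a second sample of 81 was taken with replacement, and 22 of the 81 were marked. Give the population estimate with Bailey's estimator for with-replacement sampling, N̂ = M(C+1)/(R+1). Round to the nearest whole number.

N̂ = 58·(81+1)/(22+1) = 58·82/23 = 4756/23 ≈ 206.8 → 207

N ≈ 207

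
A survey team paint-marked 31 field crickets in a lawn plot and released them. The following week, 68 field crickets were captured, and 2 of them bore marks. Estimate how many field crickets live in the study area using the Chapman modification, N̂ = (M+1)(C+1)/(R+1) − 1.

N̂ = (31+1)(68+1)/(2+1) − 1 = 32·69/3 − 1
= 2208/3 − 1 = 736 − 1 = 735

N = 735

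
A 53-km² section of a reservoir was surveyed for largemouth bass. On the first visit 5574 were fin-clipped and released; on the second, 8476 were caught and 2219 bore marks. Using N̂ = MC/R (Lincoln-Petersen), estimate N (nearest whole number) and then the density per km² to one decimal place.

N̂ = 5574·8476/2219 = 47245224/2219 ≈ 21291.2 → 21291
Density = N̂ / area = 21291 / 53 ≈ 401.72 → 401.7 per km²

density ≈ 401.7 largemouth bass per km²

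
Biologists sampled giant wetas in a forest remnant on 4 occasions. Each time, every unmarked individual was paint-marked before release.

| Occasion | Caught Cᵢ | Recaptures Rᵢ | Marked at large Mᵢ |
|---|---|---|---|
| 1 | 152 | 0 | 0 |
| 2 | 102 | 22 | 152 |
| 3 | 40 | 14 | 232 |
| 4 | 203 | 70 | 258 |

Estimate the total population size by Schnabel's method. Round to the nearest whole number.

Σ MᵢCᵢ = 0·152 + 152·102 + 232·40 + 258·203 = 0 + 15504 + 9280 + 52374 = 77158
Σ Rᵢ = 0 + 22 + 14 + 70 = 106
N̂ = 77158 / 106 ≈ 727.9 → 728

N ≈ 728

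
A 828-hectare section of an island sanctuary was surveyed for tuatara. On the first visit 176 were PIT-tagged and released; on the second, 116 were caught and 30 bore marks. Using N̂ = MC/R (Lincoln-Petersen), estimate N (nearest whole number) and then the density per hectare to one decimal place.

density ≈ 0.8 tuatara per hectare

N̂ = 176·116/30 = 20416/30 ≈ 680.5 → 681
Density = N̂ / area = 681 / 828 ≈ 0.82 → 0.8 per hectare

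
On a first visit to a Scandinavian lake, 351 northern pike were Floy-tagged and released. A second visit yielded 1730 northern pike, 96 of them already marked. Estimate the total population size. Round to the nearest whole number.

N ≈ 6325

N = (351 × 1730) / 96 = 607230 / 96 ≈ 6325.3 → 6325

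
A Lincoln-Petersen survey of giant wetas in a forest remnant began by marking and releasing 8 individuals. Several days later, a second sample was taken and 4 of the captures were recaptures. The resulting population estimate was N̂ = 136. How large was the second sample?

C = 68

From N = M·C/R: C = N·R / M = 136·4 / 8 = 544 / 8 = 68.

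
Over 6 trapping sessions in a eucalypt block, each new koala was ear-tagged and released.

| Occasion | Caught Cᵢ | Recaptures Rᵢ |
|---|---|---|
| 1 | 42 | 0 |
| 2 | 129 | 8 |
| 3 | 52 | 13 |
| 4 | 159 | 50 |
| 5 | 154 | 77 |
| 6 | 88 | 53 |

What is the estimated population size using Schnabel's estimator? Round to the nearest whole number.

Marked at large before each occasion: Mᵢ = Σⱼ<ᵢ (Cⱼ − Rⱼ) → M1=0, M2=42, M3=163, M4=202, M5=311, M6=388
Σ MᵢCᵢ = 0·42 + 42·129 + 163·52 + 202·159 + 311·154 + 388·88 = 0 + 5418 + 8476 + 32118 + 47894 + 34144 = 128050
Σ Rᵢ = 0 + 8 + 13 + 50 + 77 + 53 = 201
N̂ = 128050 / 201 ≈ 637.1 → 637

N ≈ 637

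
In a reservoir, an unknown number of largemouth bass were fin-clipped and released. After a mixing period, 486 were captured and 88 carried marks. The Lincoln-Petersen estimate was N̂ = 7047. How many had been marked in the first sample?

M = 1276

From N = M·C/R: M = N·R / C = 7047·88 / 486 = 620136 / 486 = 1276.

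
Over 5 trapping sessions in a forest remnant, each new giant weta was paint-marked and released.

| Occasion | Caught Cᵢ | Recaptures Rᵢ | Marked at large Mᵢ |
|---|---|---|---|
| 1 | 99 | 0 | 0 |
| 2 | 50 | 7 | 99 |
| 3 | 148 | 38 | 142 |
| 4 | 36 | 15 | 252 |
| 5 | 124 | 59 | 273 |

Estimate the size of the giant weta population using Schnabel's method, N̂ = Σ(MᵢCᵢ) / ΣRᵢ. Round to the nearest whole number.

N ≈ 579

Σ MᵢCᵢ = 0·99 + 99·50 + 142·148 + 252·36 + 273·124 = 0 + 4950 + 21016 + 9072 + 33852 = 68890
Σ Rᵢ = 0 + 7 + 38 + 15 + 59 = 119
N̂ = 68890 / 119 ≈ 578.9 → 579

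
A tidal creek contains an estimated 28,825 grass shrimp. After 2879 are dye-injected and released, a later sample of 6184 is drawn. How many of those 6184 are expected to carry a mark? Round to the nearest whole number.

Expected recaptures E[R] = M·C / N.
E[R] = 2879 × 6184 / 28825 = 17803736 / 28825 ≈ 617.6 → 618

expected recaptures ≈ 618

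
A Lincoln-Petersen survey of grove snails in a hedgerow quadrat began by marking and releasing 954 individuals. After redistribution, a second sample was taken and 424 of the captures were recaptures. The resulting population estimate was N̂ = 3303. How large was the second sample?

From N = M·C/R: C = N·R / M = 3303·424 / 954 = 1400472 / 954 = 1468.

C = 1468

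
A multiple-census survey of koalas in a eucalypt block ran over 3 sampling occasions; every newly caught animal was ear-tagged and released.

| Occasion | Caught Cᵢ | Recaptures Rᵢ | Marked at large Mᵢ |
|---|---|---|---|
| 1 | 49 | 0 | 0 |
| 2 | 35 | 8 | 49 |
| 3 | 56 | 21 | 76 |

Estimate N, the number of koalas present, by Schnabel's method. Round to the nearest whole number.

Σ MᵢCᵢ = 0·49 + 49·35 + 76·56 = 0 + 1715 + 4256 = 5971
Σ Rᵢ = 0 + 8 + 21 = 29
N̂ = 5971 / 29 ≈ 205.9 → 206

N ≈ 206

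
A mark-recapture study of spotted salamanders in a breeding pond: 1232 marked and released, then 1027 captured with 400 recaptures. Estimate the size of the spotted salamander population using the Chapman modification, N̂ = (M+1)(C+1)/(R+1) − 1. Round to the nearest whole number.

N̂ = (1232+1)(1027+1)/(400+1) − 1 = 1233·1028/401 − 1
= 1267524/401 − 1 ≈ 3160.9 − 1 ≈ 3159.9 → 3160

N ≈ 3160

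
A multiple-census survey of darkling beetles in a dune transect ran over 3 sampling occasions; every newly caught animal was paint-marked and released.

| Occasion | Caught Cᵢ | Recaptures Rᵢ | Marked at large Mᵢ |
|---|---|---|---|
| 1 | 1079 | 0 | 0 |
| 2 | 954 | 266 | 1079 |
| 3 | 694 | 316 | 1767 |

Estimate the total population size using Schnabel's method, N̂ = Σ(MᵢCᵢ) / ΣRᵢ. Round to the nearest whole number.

Σ MᵢCᵢ = 0·1079 + 1079·954 + 1767·694 = 0 + 1029366 + 1226298 = 2255664
Σ Rᵢ = 0 + 266 + 316 = 582
N̂ = 2255664 / 582 ≈ 3875.7 → 3876

N ≈ 3876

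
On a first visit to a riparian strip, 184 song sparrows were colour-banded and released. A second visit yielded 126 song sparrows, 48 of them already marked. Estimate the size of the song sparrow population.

N = (184 × 126) / 48 = 23184 / 48 = 483

N = 483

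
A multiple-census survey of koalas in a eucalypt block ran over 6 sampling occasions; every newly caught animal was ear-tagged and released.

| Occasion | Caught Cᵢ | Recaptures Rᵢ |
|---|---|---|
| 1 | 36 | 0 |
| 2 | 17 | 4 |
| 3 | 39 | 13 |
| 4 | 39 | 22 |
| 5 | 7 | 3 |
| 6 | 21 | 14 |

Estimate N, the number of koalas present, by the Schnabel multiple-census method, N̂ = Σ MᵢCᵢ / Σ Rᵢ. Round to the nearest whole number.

Marked at large before each occasion: Mᵢ = Σⱼ<ᵢ (Cⱼ − Rⱼ) → M1=0, M2=36, M3=49, M4=75, M5=92, M6=96
Σ MᵢCᵢ = 0·36 + 36·17 + 49·39 + 75·39 + 92·7 + 96·21 = 0 + 612 + 1911 + 2925 + 644 + 2016 = 8108
Σ Rᵢ = 0 + 4 + 13 + 22 + 3 + 14 = 56
N̂ = 8108 / 56 ≈ 144.8 → 145

N ≈ 145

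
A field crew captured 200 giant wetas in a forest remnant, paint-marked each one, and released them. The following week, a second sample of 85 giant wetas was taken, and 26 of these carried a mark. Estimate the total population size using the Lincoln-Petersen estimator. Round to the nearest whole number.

N = (200 × 85) / 26 = 17000 / 26 ≈ 653.8 → 654

N ≈ 654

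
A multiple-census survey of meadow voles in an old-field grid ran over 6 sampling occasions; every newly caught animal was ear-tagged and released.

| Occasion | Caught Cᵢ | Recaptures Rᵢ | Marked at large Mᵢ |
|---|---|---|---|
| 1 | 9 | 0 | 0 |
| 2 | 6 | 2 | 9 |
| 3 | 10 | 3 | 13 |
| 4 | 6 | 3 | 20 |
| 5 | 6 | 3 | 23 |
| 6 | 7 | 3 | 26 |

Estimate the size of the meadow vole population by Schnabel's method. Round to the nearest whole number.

Σ MᵢCᵢ = 0·9 + 9·6 + 13·10 + 20·6 + 23·6 + 26·7 = 0 + 54 + 130 + 120 + 138 + 182 = 624
Σ Rᵢ = 0 + 2 + 3 + 3 + 3 + 3 = 14
N̂ = 624 / 14 ≈ 44.6 → 45

N ≈ 45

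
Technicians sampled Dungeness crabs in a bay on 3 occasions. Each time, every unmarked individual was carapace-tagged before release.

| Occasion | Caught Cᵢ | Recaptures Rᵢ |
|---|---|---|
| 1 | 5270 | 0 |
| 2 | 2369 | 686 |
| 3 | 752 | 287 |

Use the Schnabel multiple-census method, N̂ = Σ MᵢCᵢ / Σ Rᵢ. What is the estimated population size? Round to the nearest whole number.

Marked at large before each occasion: Mᵢ = Σⱼ<ᵢ (Cⱼ − Rⱼ) → M1=0, M2=5270, M3=6953
Σ MᵢCᵢ = 0·5270 + 5270·2369 + 6953·752 = 0 + 12484630 + 5228656 = 17713286
Σ Rᵢ = 0 + 686 + 287 = 973
N̂ = 17713286 / 973 ≈ 18204.8 → 18205

N ≈ 18,205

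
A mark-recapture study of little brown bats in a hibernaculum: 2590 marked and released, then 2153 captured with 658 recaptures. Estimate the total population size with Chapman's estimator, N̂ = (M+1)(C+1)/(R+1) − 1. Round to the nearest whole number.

N̂ = (2590+1)(2153+1)/(658+1) − 1 = 2591·2154/659 − 1
= 5581014/659 − 1 ≈ 8468.9 − 1 ≈ 8467.9 → 8468

N ≈ 8468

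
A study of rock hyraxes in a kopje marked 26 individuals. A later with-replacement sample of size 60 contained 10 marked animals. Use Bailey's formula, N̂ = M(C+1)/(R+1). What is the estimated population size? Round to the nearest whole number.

N̂ = 26·(60+1)/(10+1) = 26·61/11 = 1586/11 ≈ 144.2 → 144

N ≈ 144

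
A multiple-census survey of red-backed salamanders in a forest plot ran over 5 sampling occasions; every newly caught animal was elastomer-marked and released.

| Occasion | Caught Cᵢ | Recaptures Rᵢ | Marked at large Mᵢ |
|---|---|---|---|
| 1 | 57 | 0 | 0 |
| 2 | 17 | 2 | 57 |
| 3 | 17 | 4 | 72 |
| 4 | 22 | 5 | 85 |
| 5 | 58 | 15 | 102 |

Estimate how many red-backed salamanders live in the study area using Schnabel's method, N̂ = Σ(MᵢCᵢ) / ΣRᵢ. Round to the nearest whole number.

Σ MᵢCᵢ = 0·57 + 57·17 + 72·17 + 85·22 + 102·58 = 0 + 969 + 1224 + 1870 + 5916 = 9979
Σ Rᵢ = 0 + 2 + 4 + 5 + 15 = 26
N̂ = 9979 / 26 ≈ 383.8 → 384

N ≈ 384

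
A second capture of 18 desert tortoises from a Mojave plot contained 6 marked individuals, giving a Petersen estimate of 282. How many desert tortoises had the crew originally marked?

From N = M·C/R: M = N·R / C = 282·6 / 18 = 1692 / 18 = 94.

M = 94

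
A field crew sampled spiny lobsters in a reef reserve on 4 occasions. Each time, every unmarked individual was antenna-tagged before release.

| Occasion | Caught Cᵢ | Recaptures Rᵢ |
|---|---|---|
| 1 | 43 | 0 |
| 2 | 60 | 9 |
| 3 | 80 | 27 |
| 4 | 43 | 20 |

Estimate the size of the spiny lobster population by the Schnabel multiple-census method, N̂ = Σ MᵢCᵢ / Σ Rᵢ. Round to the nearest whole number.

Marked at large before each occasion: Mᵢ = Σⱼ<ᵢ (Cⱼ − Rⱼ) → M1=0, M2=43, M3=94, M4=147
Σ MᵢCᵢ = 0·43 + 43·60 + 94·80 + 147·43 = 0 + 2580 + 7520 + 6321 = 16421
Σ Rᵢ = 0 + 9 + 27 + 20 = 56
N̂ = 16421 / 56 ≈ 293.2 → 293

N ≈ 293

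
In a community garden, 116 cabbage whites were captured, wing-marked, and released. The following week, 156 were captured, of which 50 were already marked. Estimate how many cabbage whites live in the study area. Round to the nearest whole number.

N ≈ 362

The marked fraction in the recapture sample should equal the marked fraction in the population: 50/156 = 116/N.
N = (116 × 156) / 50 = 18096 / 50 ≈ 361.9 → 362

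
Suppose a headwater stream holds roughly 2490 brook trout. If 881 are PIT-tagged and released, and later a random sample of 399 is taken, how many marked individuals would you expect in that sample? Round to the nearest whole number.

The marked fraction of the population is 881/2490, so in a sample of 399 expect C·(M/N) marked.
E[R] = 881 × 399 / 2490 = 351519 / 2490 ≈ 141.2 → 141

expected recaptures ≈ 141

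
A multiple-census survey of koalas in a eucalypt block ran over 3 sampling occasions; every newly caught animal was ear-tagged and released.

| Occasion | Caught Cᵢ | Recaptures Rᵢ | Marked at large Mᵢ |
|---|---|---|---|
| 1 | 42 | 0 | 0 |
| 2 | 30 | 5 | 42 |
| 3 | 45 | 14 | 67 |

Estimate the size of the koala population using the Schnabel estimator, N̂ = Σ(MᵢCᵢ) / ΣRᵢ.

N = 225

Σ MᵢCᵢ = 0·42 + 42·30 + 67·45 = 0 + 1260 + 3015 = 4275
Σ Rᵢ = 0 + 5 + 14 = 19
N̂ = 4275 / 19 = 225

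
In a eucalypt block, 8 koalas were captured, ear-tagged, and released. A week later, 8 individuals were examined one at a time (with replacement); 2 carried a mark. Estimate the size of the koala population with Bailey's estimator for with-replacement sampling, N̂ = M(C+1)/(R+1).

N = 24

N̂ = 8·(8+1)/(2+1) = 8·9/3 = 72/3 = 24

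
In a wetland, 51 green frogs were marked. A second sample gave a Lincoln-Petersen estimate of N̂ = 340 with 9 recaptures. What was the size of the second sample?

From N = M·C/R: C = N·R / M = 340·9 / 51 = 3060 / 51 = 60.

C = 60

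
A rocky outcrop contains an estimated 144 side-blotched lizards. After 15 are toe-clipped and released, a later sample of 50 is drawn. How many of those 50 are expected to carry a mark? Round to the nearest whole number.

The marked fraction of the population is 15/144, so in a sample of 50 expect C·(M/N) marked.
E[R] = 15 × 50 / 144 = 750 / 144 ≈ 5.2 → 5

expected recaptures ≈ 5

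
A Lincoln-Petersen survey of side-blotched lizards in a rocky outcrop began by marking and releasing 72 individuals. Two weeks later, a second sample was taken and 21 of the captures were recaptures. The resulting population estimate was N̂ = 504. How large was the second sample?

C = 147

From N = M·C/R: C = N·R / M = 504·21 / 72 = 10584 / 72 = 147.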